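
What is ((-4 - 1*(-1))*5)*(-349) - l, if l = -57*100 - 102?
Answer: 11037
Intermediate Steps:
l = -5802 (l = -5700 - 102 = -5802)
((-4 - 1*(-1))*5)*(-349) - l = ((-4 - 1*(-1))*5)*(-349) - 1*(-5802) = ((-4 + 1)*5)*(-349) + 5802 = -3*5*(-349) + 5802 = -15*(-349) + 5802 = 5235 + 5802 = 11037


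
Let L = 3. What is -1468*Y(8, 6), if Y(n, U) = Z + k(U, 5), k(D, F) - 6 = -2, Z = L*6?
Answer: -32296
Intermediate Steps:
Z = 18 (Z = 3*6 = 18)
k(D, F) = 4 (k(D, F) = 6 - 2 = 4)
Y(n, U) = 22 (Y(n, U) = 18 + 4 = 22)
-1468*Y(8, 6) = -1468*22 = -32296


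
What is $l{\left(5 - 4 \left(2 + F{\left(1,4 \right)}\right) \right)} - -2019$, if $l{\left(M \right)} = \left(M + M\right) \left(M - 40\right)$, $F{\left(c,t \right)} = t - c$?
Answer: $3669$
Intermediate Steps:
$l{\left(M \right)} = 2 M \left(-40 + M\right)$
$l{\left(5 - 4 \left(2 + F{\left(1,4 \right)}\right) \right)} - -2019 = 2 \left(5 - 4 \left(2 + \left(4 - 1\right)\right)\right) \left(-40 + \left(5 - 4 \left(2 + \left(4 - 1\right)\right)\right)\right) - -2019 = 2 \left(5 - 4 \left(2 + \left(4 - 1\right)\right)\right) \left(-40 + \left(5 - 4 \left(2 + \left(4 - 1\right)\right)\right)\right) + 2019 = 2 \left(5 - 4 \left(2 + 3\right)\right) \left(-40 + \left(5 - 4 \left(2 + 3\right)\right)\right) + 2019 = 2 \left(5 - 20\right) \left(-40 + \left(5 - 20\right)\right) + 2019 = 2 \left(-15\right) \left(-40 - 15\right) + 2019 = 2 \left(-15\right) \left(-55\right) + 2019 = 1650 + 2019 = 3669$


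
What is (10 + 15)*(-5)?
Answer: -125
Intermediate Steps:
(10 + 15)*(-5) = 25*(-5) = -125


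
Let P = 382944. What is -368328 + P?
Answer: 14616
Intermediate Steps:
-368328 + P = -368328 + 382944 = 14616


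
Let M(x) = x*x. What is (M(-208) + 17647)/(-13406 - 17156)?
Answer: -60911/30562 ≈ -1.9930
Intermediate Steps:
M(x) = x²
(M(-208) + 17647)/(-13406 - 17156) = ((-208)² + 17647)/(-13406 - 17156) = (43264 + 17647)/(-30562) = 60911*(-1/30562) = -60911/30562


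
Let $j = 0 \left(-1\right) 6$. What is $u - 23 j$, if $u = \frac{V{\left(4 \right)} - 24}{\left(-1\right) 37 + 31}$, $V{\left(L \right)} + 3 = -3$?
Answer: $5$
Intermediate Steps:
$V{\left(L \right)} = -6$ ($V{\left(L \right)} = -3 - 3 = -6$)
$j = 0$ ($j = 0 \cdot 6 = 0$)
$u = 5$ ($u = \frac{-6 - 24}{\left(-1\right) 37 + 31} = - \frac{30}{-37 + 31} = - \frac{30}{-6} = \left(-30\right) \left(- \frac{1}{6}\right) = 5$)
$u - 23 j = 5 - 0 = 5 + 0 = 5$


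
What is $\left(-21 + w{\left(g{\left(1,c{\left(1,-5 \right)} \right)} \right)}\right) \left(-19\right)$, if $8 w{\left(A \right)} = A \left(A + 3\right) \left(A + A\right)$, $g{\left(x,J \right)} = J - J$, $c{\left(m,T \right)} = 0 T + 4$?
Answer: $399$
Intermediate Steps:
$c{\left(m,T \right)} = 4$ ($c{\left(m,T \right)} = 0 + 4 = 4$)
$g{\left(x,J \right)} = 0$
$w{\left(A \right)} = \frac{A^{2} \left(3 + A\right)}{4}$ ($w{\left(A \right)} = \frac{A \left(A + 3\right) \left(A + A\right)}{8} = \frac{A \left(3 + A\right) 2 A}{8} = \frac{A 2 A \left(3 + A\right)}{8} = \frac{2 A^{2} \left(3 + A\right)}{8} = \frac{A^{2} \left(3 + A\right)}{4}$)
$\left(-21 + w{\left(g{\left(1,c{\left(1,-5 \right)} \right)} \right)}\right) \left(-19\right) = \left(-21 + \frac{0^{2} \left(3 + 0\right)}{4}\right) \left(-19\right) = \left(-21 + \frac{1}{4} \cdot 0 \cdot 3\right) \left(-19\right) = \left(-21 + 0\right) \left(-19\right) = \left(-21\right) \left(-19\right) = 399$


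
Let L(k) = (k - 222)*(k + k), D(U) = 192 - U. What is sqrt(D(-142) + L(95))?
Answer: 6*I*sqrt(661) ≈ 154.26*I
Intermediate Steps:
L(k) = 2*k*(-222 + k) (L(k) = (-222 + k)*(2*k) = 2*k*(-222 + k))
sqrt(D(-142) + L(95)) = sqrt((192 - 1*(-142)) + 2*95*(-222 + 95)) = sqrt((192 + 142) + 2*95*(-127)) = sqrt(334 - 24130) = sqrt(-23796) = 6*I*sqrt(661)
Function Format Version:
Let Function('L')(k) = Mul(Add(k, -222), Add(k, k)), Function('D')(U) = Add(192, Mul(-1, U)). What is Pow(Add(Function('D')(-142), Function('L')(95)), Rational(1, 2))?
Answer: Mul(6, I, Pow(661, Rational(1, 2))) ≈ Mul(154.26, I)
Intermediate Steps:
Function('L')(k) = Mul(2, k, Add(-222, k)) (Function('L')(k) = Mul(Add(-222, k), Mul(2, k)) = Mul(2, k, Add(-222, k)))
Pow(Add(Function('D')(-142), Function('L')(95)), Rational(1, 2)) = Pow(Add(Add(192, Mul(-1, -142)), Mul(2, 95, Add(-222, 95))), Rational(1, 2)) = Pow(Add(Add(192, 142), Mul(2, 95, -127)), Rational(1, 2)) = Pow(Add(334, -24130), Rational(1, 2)) = Pow(-23796, Rational(1, 2)) = Mul(6, I, Pow(661, Rational(1, 2)))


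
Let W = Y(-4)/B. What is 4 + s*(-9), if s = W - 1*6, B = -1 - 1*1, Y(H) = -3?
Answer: 89/2 ≈ 44.500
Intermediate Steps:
B = -2 (B = -1 - 1 = -2)
W = 3/2 (W = -3/(-2) = -3*(-½) = 3/2 ≈ 1.5000)
s = -9/2 (s = 3/2 - 1*6 = 3/2 - 6 = -9/2 ≈ -4.5000)
4 + s*(-9) = 4 - 9/2*(-9) = 4 + 81/2 = 89/2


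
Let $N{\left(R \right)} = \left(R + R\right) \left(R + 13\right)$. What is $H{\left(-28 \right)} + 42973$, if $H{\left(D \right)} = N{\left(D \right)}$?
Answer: $43813$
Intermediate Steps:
$N{\left(R \right)} = 2 R \left(13 + R\right)$
$H{\left(D \right)} = 2 D \left(13 + D\right)$
$H{\left(-28 \right)} + 42973 = 2 \left(-28\right) \left(13 - 28\right) + 42973 = 2 \left(-28\right) \left(-15\right) + 42973 = 840 + 42973 = 43813$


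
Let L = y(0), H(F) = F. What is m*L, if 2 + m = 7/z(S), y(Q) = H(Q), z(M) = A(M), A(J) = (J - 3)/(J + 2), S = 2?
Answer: 0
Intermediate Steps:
A(J) = (-3 + J)/(2 + J)
z(M) = (-3 + M)/(2 + M)
y(Q) = Q
L = 0
m = -30 (m = -2 + 7/(((-3 + 2)/(2 + 2))) = -2 + 7/((-1/4)) = -2 + 7/(((¼)*(-1))) = -2 + 7/(-¼) = -2 + 7*(-4) = -2 - 28 = -30)
m*L = -30*0 = 0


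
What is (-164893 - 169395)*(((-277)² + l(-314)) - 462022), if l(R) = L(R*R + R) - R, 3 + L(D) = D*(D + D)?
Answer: -6457881909647008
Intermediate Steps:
L(D) = -3 + 2*D² (L(D) = -3 + D*(D + D) = -3 + D*(2*D) = -3 + 2*D²)
l(R) = -3 - R + 2*(R + R²)² (l(R) = (-3 + 2*(R*R + R)²) - R = (-3 + 2*(R² + R)²) - R = (-3 + 2*(R + R²)²) - R = -3 - R + 2*(R + R²)²)
(-164893 - 169395)*(((-277)² + l(-314)) - 462022) = (-164893 - 169395)*(((-277)² + (-3 - 1*(-314) + 2*(-314)²*(1 - 314)²)) - 462022) = -334288*((76729 + (-3 + 314 + 2*98596*(-313)²)) - 462022) = -334288*((76729 + (-3 + 314 + 2*98596*97969)) - 462022) = -334288*((76729 + (-3 + 314 + 19318703048)) - 462022) = -334288*((76729 + 19318703359) - 462022) = -334288*(19318780088 - 462022) = -334288*19318318066 = -6457881909647008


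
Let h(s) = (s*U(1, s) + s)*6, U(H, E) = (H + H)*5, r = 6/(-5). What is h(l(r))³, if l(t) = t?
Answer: -62099136/125 ≈ -4.9679e+5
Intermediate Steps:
r = -6/5 (r = 6*(-⅕) = -6/5 ≈ -1.2000)
U(H, E) = 10*H (U(H, E) = (2*H)*5 = 10*H)
h(s) = 66*s (h(s) = (s*(10*1) + s)*6 = (s*10 + s)*6 = (10*s + s)*6 = (11*s)*6 = 66*s)
h(l(r))³ = (66*(-6/5))³ = (-396/5)³ = -62099136/125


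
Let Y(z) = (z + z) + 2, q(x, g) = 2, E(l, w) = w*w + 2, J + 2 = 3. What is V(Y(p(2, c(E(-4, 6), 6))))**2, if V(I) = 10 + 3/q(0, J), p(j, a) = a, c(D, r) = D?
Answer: 529/4 ≈ 132.25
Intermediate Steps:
J = 1 (J = -2 + 3 = 1)
E(l, w) = 2 + w**2 (E(l, w) = w**2 + 2 = 2 + w**2)
Y(z) = 2 + 2*z (Y(z) = 2*z + 2 = 2 + 2*z)
V(I) = 23/2 (V(I) = 10 + 3/2 = 23/2)
V(Y(p(2, c(E(-4, 6), 6))))**2 = (23/2)**2 = 529/4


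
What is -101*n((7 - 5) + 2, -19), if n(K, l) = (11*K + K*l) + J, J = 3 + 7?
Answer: 2222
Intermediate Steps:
J = 10
n(K, l) = 10 + 11*K + K*l (n(K, l) = (11*K + K*l) + 10 = 10 + 11*K + K*l)
-101*n((7 - 5) + 2, -19) = -101*(10 + 11*((7 - 5) + 2) + ((7 - 5) + 2)*(-19)) = -101*(10 + 11*(2 + 2) + (2 + 2)*(-19)) = -101*(10 + 11*4 + 4*(-19)) = -101*(10 + 44 - 76) = -101*(-22) = 2222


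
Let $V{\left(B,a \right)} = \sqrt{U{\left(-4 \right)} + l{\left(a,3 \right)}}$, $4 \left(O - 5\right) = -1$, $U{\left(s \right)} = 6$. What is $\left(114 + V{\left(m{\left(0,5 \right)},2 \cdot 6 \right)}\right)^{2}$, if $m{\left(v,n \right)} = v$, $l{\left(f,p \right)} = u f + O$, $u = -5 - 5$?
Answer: $\frac{\left(228 + i \sqrt{437}\right)^{2}}{4} \approx 12887.0 + 2383.1 i$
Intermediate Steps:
$O = \frac{19}{4}$ ($O = 5 + \frac{1}{4} \left(-1\right) = 5 - \frac{1}{4} = \frac{19}{4} \approx 4.75$)
$u = -10$
$l{\left(f,p \right)} = \frac{19}{4} - 10 f$ ($l{\left(f,p \right)} = - 10 f + \frac{19}{4} = \frac{19}{4} - 10 f$)
$V{\left(B,a \right)} = \sqrt{\frac{43}{4} - 10 a}$ ($V{\left(B,a \right)} = \sqrt{6 - \left(- \frac{19}{4} + 10 a\right)} = \sqrt{\frac{43}{4} - 10 a}$)
$\left(114 + V{\left(m{\left(0,5 \right)},2 \cdot 6 \right)}\right)^{2} = \left(114 + \frac{\sqrt{43 - 40 \cdot 2 \cdot 6}}{2}\right)^{2} = \left(114 + \frac{\sqrt{43 - 480}}{2}\right)^{2} = \left(114 + \frac{\sqrt{-437}}{2}\right)^{2} = \left(114 + \frac{i \sqrt{437}}{2}\right)^{2}$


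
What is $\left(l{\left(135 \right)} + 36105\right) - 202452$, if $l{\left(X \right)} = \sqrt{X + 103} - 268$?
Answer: $-166615 + \sqrt{238} \approx -1.666 \cdot 10^{5}$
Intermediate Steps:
$l{\left(X \right)} = -268 + \sqrt{103 + X}$ ($l{\left(X \right)} = \sqrt{103 + X} - 268 = -268 + \sqrt{103 + X}$)
$\left(l{\left(135 \right)} + 36105\right) - 202452 = \left(\left(-268 + \sqrt{103 + 135}\right) + 36105\right) - 202452 = \left(\left(-268 + \sqrt{238}\right) + 36105\right) - 202452 = \left(35837 + \sqrt{238}\right) - 202452 = -166615 + \sqrt{238}$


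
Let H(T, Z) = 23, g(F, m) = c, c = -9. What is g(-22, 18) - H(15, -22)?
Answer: -32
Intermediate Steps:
g(F, m) = -9
g(-22, 18) - H(15, -22) = -9 - 1*23 = -9 - 23 = -32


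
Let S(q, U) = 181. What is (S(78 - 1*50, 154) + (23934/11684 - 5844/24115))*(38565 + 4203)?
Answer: 550716966557208/70439915 ≈ 7.8182e+6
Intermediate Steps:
(S(78 - 1*50, 154) + (23934/11684 - 5844/24115))*(38565 + 4203) = (181 + (23934/11684 - 5844/24115))*(38565 + 4203) = (181 + (23934*(1/11684) - 5844*1/24115))*42768 = (181 + (11967/5842 - 5844/24115))*42768 = (181 + 254443557/140879830)*42768 = (25753692787/140879830)*42768 = 550716966557208/70439915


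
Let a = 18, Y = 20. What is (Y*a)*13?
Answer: 4680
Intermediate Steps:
(Y*a)*13 = (20*18)*13 = 360*13 = 4680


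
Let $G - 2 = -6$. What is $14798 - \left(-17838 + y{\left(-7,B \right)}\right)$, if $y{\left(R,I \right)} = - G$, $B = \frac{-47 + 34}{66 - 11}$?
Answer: $32632$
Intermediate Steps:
$G = -4$ ($G = 2 - 6 = -4$)
$B = - \frac{13}{55} \approx -0.23636$
$y{\left(R,I \right)} = 4$ ($y{\left(R,I \right)} = \left(-1\right) \left(-4\right) = 4$)
$14798 - \left(-17838 + y{\left(-7,B \right)}\right) = 14798 - \left(-17838 + 4\right) = 14798 - -17834 = 14798 + 17834 = 32632$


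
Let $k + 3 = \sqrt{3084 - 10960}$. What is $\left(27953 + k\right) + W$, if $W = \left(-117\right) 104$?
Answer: $15782 + 2 i \sqrt{1969} \approx 15782.0 + 88.747 i$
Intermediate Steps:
$k = -3 + 2 i \sqrt{1969}$ ($k = -3 + \sqrt{3084 - 10960} = -3 + \sqrt{-7876} = -3 + 2 i \sqrt{1969} \approx -3.0 + 88.747 i$)
$W = -12168$
$\left(27953 + k\right) + W = \left(27953 - \left(3 - 2 i \sqrt{1969}\right)\right) - 12168 = \left(27950 + 2 i \sqrt{1969}\right) - 12168 = 15782 + 2 i \sqrt{1969}$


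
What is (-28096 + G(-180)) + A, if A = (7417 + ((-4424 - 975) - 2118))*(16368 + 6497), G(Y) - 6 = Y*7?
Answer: -2315850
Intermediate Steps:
G(Y) = 6 + 7*Y (G(Y) = 6 + Y*7 = 6 + 7*Y)
A = -2286500 (A = (7417 + (-5399 - 2118))*22865 = (7417 - 7517)*22865 = -100*22865 = -2286500)
(-28096 + G(-180)) + A = (-28096 + (6 + 7*(-180))) - 2286500 = (-28096 + (6 - 1260)) - 2286500 = (-28096 - 1254) - 2286500 = -29350 - 2286500 = -2315850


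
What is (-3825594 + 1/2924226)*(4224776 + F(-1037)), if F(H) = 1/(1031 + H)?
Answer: -283572905127722923165/17545356 ≈ -1.6162e+13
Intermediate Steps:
(-3825594 + 1/2924226)*(4224776 + F(-1037)) = (-3825594 + 1/2924226)*(4224776 + 1/(1031 - 1037)) = (-3825594 + 1/2924226)*(4224776 + 1/(-6)) = -11186901440243*(4224776 - 1/6)/2924226 = -11186901440243/2924226*25348655/6 = -283572905127722923165/17545356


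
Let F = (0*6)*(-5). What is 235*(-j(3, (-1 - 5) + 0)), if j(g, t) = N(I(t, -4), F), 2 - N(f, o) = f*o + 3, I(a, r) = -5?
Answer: 235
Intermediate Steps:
F = 0 (F = 0*(-5) = 0)
N(f, o) = -1 - f*o (N(f, o) = 2 - (f*o + 3) = 2 - (3 + f*o) = 2 + (-3 - f*o) = -1 - f*o)
j(g, t) = -1 (j(g, t) = -1 - 1*(-5)*0 = -1 + 0 = -1)
235*(-j(3, (-1 - 5) + 0)) = 235*(-1*(-1)) = 235*1 = 235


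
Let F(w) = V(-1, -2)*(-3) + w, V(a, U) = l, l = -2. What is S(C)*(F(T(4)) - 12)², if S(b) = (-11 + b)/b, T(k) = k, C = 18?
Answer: 14/9 ≈ 1.5556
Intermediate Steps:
S(b) = (-11 + b)/b
V(a, U) = -2
F(w) = 6 + w (F(w) = -2*(-3) + w = 6 + w)
S(C)*(F(T(4)) - 12)² = ((-11 + 18)/18)*((6 + 4) - 12)² = ((1/18)*7)*(10 - 12)² = (7/18)*(-2)² = (7/18)*4 = 14/9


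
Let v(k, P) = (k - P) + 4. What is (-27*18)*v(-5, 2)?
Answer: 1458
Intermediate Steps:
v(k, P) = 4 + k - P
(-27*18)*v(-5, 2) = (-27*18)*(4 - 5 - 1*2) = -486*(4 - 5 - 2) = -486*(-3) = 1458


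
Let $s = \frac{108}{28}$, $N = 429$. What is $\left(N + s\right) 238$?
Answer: $103020$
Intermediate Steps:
$s = \frac{27}{7}$ ($s = 108 \cdot \frac{1}{28} = \frac{27}{7} \approx 3.8571$)
$\left(N + s\right) 238 = \left(429 + \frac{27}{7}\right) 238 = \frac{3030}{7} \cdot 238 = 103020$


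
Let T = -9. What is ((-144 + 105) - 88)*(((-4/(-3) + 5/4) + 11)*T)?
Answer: 62103/4 ≈ 15526.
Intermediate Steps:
((-144 + 105) - 88)*(((-4/(-3) + 5/4) + 11)*T) = ((-144 + 105) - 88)*(((-4/(-3) + 5/4) + 11)*(-9)) = (-39 - 88)*(((-4*(-⅓) + 5*(¼)) + 11)*(-9)) = -127*((4/3 + 5/4) + 11)*(-9) = -127*(31/12 + 11)*(-9) = -20701*(-9)/12 = -127*(-489/4) = 62103/4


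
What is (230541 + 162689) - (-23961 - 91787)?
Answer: 508978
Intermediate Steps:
(230541 + 162689) - (-23961 - 91787) = 393230 - 1*(-115748) = 393230 + 115748 = 508978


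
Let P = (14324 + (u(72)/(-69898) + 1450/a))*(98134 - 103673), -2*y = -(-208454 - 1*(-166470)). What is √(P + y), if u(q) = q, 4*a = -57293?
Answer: 2*I*√79546323433098012452452642/2002333057 ≈ 8908.5*I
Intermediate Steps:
a = -57293/4 (a = (¼)*(-57293) = -57293/4 ≈ -14323.)
y = -20992 (y = -(-1)*(-208454 - 1*(-166470))/2 = -(-1)*(-208454 + 166470)/2 = -(-1)*(-41984)/2 = -½*41984 = -20992)
P = -158865244023187080/2002333057 (P = (14324 + (72/(-69898) + 1450/(-57293/4)))*(98134 - 103673) = (14324 + (72*(-1/69898) + 1450*(-4/57293)))*(-5539) = (14324 + (-36/34949 - 5800/57293))*(-5539) = (14324 - 204766748/2002333057)*(-5539) = (28681213941720/2002333057)*(-5539) = -158865244023187080/2002333057 ≈ -7.9340e+7)
√(P + y) = √(-158865244023187080/2002333057 - 20992) = √(-158907276998719624/2002333057) = 2*I*√79546323433098012452452642/2002333057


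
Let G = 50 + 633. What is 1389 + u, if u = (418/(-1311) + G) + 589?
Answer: 183587/69 ≈ 2660.7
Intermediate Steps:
G = 683
u = 87746/69 (u = (418/(-1311) + 683) + 589 = (418*(-1/1311) + 683) + 589 = (-22/69 + 683) + 589 = 47105/69 + 589 = 87746/69 ≈ 1271.7)
1389 + u = 1389 + 87746/69 = 183587/69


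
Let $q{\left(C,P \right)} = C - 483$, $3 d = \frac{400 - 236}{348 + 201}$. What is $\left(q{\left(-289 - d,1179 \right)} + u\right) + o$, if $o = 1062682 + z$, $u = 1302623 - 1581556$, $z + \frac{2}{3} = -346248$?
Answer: $\frac{719291401}{1647} \approx 4.3673 \cdot 10^{5}$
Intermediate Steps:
$d = \frac{164}{1647}$ ($d = \frac{\left(400 - 236\right) \frac{1}{348 + 201}}{3} = \frac{164 \cdot \frac{1}{549}}{3} = \frac{1}{3} \cdot \frac{164}{549} = \frac{164}{1647} \approx 0.099575$)
$z = - \frac{1038746}{3}$ ($z = - \frac{2}{3} - 346248 = - \frac{1038746}{3} \approx -3.4625 \cdot 10^{5}$)
$u = -278933$ ($u = 1302623 - 1581556 = -278933$)
$q{\left(C,P \right)} = -483 + C$
$o = \frac{2149300}{3}$ ($o = 1062682 - \frac{1038746}{3} = \frac{2149300}{3} \approx 7.1643 \cdot 10^{5}$)
$\left(q{\left(-289 - d,1179 \right)} + u\right) + o = \left(\left(-483 - \frac{476147}{1647}\right) - 278933\right) + \frac{2149300}{3} = \left(- \frac{1271648}{1647} - 278933\right) + \frac{2149300}{3} = - \frac{460674299}{1647} + \frac{2149300}{3} = \frac{719291401}{1647}$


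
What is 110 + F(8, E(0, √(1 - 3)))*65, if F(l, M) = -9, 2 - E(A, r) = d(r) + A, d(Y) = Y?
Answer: -475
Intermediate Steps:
E(A, r) = 2 - A - r (E(A, r) = 2 - (r + A) = 2 - (A + r) = 2 + (-A - r) = 2 - A - r)
110 + F(8, E(0, √(1 - 3)))*65 = 110 - 9*65 = 110 - 585 = -475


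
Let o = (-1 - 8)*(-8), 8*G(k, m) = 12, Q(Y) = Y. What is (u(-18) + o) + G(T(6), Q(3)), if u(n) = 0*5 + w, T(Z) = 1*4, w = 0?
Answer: 147/2 ≈ 73.500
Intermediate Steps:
T(Z) = 4
G(k, m) = 3/2 (G(k, m) = (⅛)*12 = 3/2)
o = 72 (o = -9*(-8) = 72)
u(n) = 0 (u(n) = 0*5 + 0 = 0 + 0 = 0)
(u(-18) + o) + G(T(6), Q(3)) = (0 + 72) + 3/2 = 72 + 3/2 = 147/2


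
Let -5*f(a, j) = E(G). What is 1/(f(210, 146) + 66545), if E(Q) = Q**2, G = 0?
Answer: 1/66545 ≈ 1.5027e-5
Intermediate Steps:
f(a, j) = 0 (f(a, j) = -1/5*0**2 = -1/5*0 = 0)
1/(f(210, 146) + 66545) = 1/(0 + 66545) = 1/66545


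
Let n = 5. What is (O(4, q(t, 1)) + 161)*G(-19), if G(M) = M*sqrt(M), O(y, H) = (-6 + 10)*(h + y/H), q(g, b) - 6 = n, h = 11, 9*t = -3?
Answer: -43149*I*sqrt(19)/11 ≈ -17098.0*I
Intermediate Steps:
t = -1/3 (t = (1/9)*(-3) = -1/3 ≈ -0.33333)
q(g, b) = 11 (q(g, b) = 6 + 5 = 11)
O(y, H) = 44 + 4*y/H (O(y, H) = (-6 + 10)*(11 + y/H) = 4*(11 + y/H) = 44 + 4*y/H)
G(M) = M**(3/2)
(O(4, q(t, 1)) + 161)*G(-19) = ((44 + 4*4/11) + 161)*(-19)**(3/2) = ((44 + 4*4*(1/11)) + 161)*(-19*I*sqrt(19)) = ((44 + 16/11) + 161)*(-19*I*sqrt(19)) = (500/11 + 161)*(-19*I*sqrt(19)) = 2271*(-19*I*sqrt(19))/11 = -43149*I*sqrt(19)/11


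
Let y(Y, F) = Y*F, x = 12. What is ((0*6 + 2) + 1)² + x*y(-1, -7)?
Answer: 93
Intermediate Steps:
y(Y, F) = F*Y
((0*6 + 2) + 1)² + x*y(-1, -7) = ((0*6 + 2) + 1)² + 12*(-7*(-1)) = ((0 + 2) + 1)² + 12*7 = (2 + 1)² + 84 = 3² + 84 = 9 + 84 = 93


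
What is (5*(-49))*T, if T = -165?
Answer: 40425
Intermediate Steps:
(5*(-49))*T = (5*(-49))*(-165) = -245*(-165) = 40425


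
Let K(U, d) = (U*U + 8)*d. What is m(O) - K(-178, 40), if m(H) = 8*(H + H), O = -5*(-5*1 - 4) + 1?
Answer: -1266944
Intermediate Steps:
O = 46 (O = -5*(-5 - 4) + 1 = -5*(-9) + 1 = 45 + 1 = 46)
K(U, d) = d*(8 + U**2) (K(U, d) = (U**2 + 8)*d = (8 + U**2)*d = d*(8 + U**2))
m(H) = 16*H (m(H) = 8*(2*H) = 16*H)
m(O) - K(-178, 40) = 16*46 - 40*(8 + (-178)**2) = 736 - 40*(8 + 31684) = 736 - 40*31692 = 736 - 1*1267680 = 736 - 1267680 = -1266944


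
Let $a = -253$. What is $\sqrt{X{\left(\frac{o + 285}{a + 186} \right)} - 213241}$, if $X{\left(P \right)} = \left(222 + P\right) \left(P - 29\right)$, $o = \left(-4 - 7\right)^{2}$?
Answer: $\frac{i \sqrt{991224181}}{67} \approx 469.91 i$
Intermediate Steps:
$o = 121$ ($o = \left(-11\right)^{2} = 121$)
$X{\left(P \right)} = \left(-29 + P\right) \left(222 + P\right)$ ($X{\left(P \right)} = \left(222 + P\right) \left(-29 + P\right) = \left(-29 + P\right) \left(222 + P\right)$)
$\sqrt{X{\left(\frac{o + 285}{a + 186} \right)} - 213241} = \sqrt{\left(-6438 + \left(\frac{121 + 285}{-253 + 186}\right)^{2} + 193 \frac{121 + 285}{-253 + 186}\right) - 213241} = \sqrt{\left(-6438 + \left(\frac{406}{-67}\right)^{2} + 193 \frac{406}{-67}\right) - 213241} = \sqrt{\left(-6438 + \left(406 \left(- \frac{1}{67}\right)\right)^{2} + 193 \cdot 406 \left(- \frac{1}{67}\right)\right) - 213241} = \sqrt{\left(-6438 + \left(- \frac{406}{67}\right)^{2} + 193 \left(- \frac{406}{67}\right)\right) - 213241} = \sqrt{\left(-6438 + \frac{164836}{4489} - \frac{78358}{67}\right) - 213241} = \sqrt{- \frac{33985332}{4489} - 213241} = \sqrt{- \frac{991224181}{4489}} = \frac{i \sqrt{991224181}}{67}$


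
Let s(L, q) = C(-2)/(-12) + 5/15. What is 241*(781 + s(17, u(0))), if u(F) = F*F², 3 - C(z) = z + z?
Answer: 752643/4 ≈ 1.8816e+5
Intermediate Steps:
C(z) = 3 - 2*z (C(z) = 3 - (z + z) = 3 - 2*z)
u(F) = F³
s(L, q) = -¼ (s(L, q) = (3 - 2*(-2))/(-12) + 5/15 = (3 + 4)*(-1/12) + 5*(1/15) = 7*(-1/12) + ⅓ = -7/12 + ⅓ = -¼)
241*(781 + s(17, u(0))) = 241*(781 - ¼) = 241*(3123/4) = 752643/4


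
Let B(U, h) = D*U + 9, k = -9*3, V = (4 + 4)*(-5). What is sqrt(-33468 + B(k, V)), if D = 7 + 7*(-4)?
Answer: 2*I*sqrt(8223) ≈ 181.36*I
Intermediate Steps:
D = -21 (D = 7 - 28 = -21)
V = -40 (V = 8*(-5) = -40)
k = -27
B(U, h) = 9 - 21*U (B(U, h) = -21*U + 9 = 9 - 21*U)
sqrt(-33468 + B(k, V)) = sqrt(-33468 + (9 - 21*(-27))) = sqrt(-33468 + (9 + 567)) = sqrt(-33468 + 576) = sqrt(-32892) = 2*I*sqrt(8223)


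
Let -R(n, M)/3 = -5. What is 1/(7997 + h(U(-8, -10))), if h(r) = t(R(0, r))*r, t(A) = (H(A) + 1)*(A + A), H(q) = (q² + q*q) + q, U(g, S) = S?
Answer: -1/131803 ≈ -7.5871e-6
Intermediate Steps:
H(q) = q + 2*q² (H(q) = (q² + q²) + q = 2*q² + q = q + 2*q²)
R(n, M) = 15 (R(n, M) = -3*(-5) = 15)
t(A) = 2*A*(1 + A*(1 + 2*A)) (t(A) = (A*(1 + 2*A) + 1)*(A + A) = (1 + A*(1 + 2*A))*(2*A) = 2*A*(1 + A*(1 + 2*A)))
h(r) = 13980*r (h(r) = (2*15*(1 + 15*(1 + 2*15)))*r = (2*15*(1 + 15*(1 + 30)))*r = (2*15*(1 + 15*31))*r = (2*15*(1 + 465))*r = (2*15*466)*r = 13980*r)
1/(7997 + h(U(-8, -10))) = 1/(7997 + 13980*(-10)) = 1/(7997 - 139800) = 1/(-131803) = -1/131803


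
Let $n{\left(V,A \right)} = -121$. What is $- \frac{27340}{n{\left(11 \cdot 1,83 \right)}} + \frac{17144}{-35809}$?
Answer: $\frac{976943636}{4332889} \approx 225.47$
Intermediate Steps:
$- \frac{27340}{n{\left(11 \cdot 1,83 \right)}} + \frac{17144}{-35809} = - \frac{27340}{-121} + \frac{17144}{-35809} = \left(-27340\right) \left(- \frac{1}{121}\right) + 17144 \left(- \frac{1}{35809}\right) = \frac{27340}{121} - \frac{17144}{35809} = \frac{976943636}{4332889}$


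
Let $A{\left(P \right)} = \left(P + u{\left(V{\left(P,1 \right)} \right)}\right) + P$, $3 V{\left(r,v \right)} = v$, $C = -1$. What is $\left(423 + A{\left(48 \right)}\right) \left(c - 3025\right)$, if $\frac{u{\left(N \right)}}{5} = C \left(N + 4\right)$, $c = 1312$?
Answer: $-851932$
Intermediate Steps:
$V{\left(r,v \right)} = \frac{v}{3}$
$u{\left(N \right)} = -20 - 5 N$ ($u{\left(N \right)} = 5 \left(- (N + 4)\right) = 5 \left(- (4 + N)\right) = 5 \left(-4 - N\right) = -20 - 5 N$)
$A{\left(P \right)} = - \frac{65}{3} + 2 P$ ($A{\left(P \right)} = \left(P - \left(20 + 5 \cdot \frac{1}{3} \cdot 1\right)\right) + P = \left(P - \frac{65}{3}\right) + P = \left(- \frac{65}{3} + P\right) + P = - \frac{65}{3} + 2 P$)
$\left(423 + A{\left(48 \right)}\right) \left(c - 3025\right) = \left(423 + \left(- \frac{65}{3} + 2 \cdot 48\right)\right) \left(1312 - 3025\right) = \left(423 + \left(- \frac{65}{3} + 96\right)\right) \left(1312 - 3025\right) = \left(423 + \frac{223}{3}\right) \left(-1713\right) = \frac{1492}{3} \left(-1713\right) = -851932$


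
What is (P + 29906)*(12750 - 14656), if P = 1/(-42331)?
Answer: -2412902386810/42331 ≈ -5.7001e+7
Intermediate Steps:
P = -1/42331 ≈ -2.3623e-5
(P + 29906)*(12750 - 14656) = (-1/42331 + 29906)*(12750 - 14656) = (1265950885/42331)*(-1906) = -2412902386810/42331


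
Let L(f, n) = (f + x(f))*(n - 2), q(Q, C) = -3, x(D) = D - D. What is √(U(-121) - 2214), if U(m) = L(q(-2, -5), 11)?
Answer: 3*I*√249 ≈ 47.339*I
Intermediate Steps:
x(D) = 0
L(f, n) = f*(-2 + n) (L(f, n) = (f + 0)*(n - 2) = f*(-2 + n))
U(m) = -27 (U(m) = -3*(-2 + 11) = -3*9 = -27)
√(U(-121) - 2214) = √(-27 - 2214) = √(-2241) = 3*I*√249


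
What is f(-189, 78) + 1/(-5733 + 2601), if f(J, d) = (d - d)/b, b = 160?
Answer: -1/3132 ≈ -0.00031928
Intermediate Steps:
f(J, d) = 0 (f(J, d) = (d - d)/160 = 0*(1/160) = 0)
f(-189, 78) + 1/(-5733 + 2601) = 0 + 1/(-5733 + 2601) = 0 + 1/(-3132) = 0 - 1/3132 = -1/3132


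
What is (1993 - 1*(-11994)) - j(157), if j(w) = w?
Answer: 13830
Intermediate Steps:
(1993 - 1*(-11994)) - j(157) = (1993 - 1*(-11994)) - 1*157 = (1993 + 11994) - 157 = 13987 - 157 = 13830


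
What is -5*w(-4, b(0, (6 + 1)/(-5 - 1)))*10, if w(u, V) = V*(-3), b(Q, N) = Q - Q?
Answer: 0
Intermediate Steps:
b(Q, N) = 0
w(u, V) = -3*V
-5*w(-4, b(0, (6 + 1)/(-5 - 1)))*10 = -(-15)*0*10 = -5*0*10 = 0*10 = 0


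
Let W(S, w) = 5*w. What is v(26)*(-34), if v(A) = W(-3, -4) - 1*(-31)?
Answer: -374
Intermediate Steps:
v(A) = 11 (v(A) = 5*(-4) - 1*(-31) = -20 + 31 = 11)
v(26)*(-34) = 11*(-34) = -374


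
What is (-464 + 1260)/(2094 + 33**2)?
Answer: 796/3183 ≈ 0.25008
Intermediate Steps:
(-464 + 1260)/(2094 + 33**2) = 796/(2094 + 1089) = 796/3183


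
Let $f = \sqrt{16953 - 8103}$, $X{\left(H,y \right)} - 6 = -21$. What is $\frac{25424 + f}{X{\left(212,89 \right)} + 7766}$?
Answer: $\frac{25424}{7751} + \frac{5 \sqrt{354}}{7751} \approx 3.2922$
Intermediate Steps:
$X{\left(H,y \right)} = -15$ ($X{\left(H,y \right)} = 6 - 21 = -15$)
$f = 5 \sqrt{354}$ ($f = \sqrt{8850} = 5 \sqrt{354} \approx 94.074$)
$\frac{25424 + f}{X{\left(212,89 \right)} + 7766} = \frac{25424 + 5 \sqrt{354}}{-15 + 7766} = \frac{25424 + 5 \sqrt{354}}{7751} = \left(25424 + 5 \sqrt{354}\right) \frac{1}{7751} = \frac{25424}{7751} + \frac{5 \sqrt{354}}{7751}$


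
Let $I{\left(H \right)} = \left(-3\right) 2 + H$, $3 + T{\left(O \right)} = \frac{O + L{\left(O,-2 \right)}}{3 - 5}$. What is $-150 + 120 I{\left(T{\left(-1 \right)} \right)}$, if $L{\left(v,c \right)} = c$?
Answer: $-1050$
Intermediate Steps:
$T{\left(O \right)} = -2 - \frac{O}{2}$ ($T{\left(O \right)} = -3 + \frac{O - 2}{3 - 5} = -3 + \frac{-2 + O}{-2} = -3 + \left(-2 + O\right) \left(- \frac{1}{2}\right) = -3 - \left(-1 + \frac{O}{2}\right) = -2 - \frac{O}{2}$)
$I{\left(H \right)} = -6 + H$
$-150 + 120 I{\left(T{\left(-1 \right)} \right)} = -150 + 120 \left(-6 - \frac{3}{2}\right) = -150 + 120 \left(- \frac{15}{2}\right) = -150 - 900 = -1050$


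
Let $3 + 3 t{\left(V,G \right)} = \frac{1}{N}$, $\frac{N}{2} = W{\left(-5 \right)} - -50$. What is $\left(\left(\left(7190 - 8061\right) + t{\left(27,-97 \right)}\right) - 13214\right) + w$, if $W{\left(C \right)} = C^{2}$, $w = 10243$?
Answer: $- \frac{1729349}{450} \approx -3843.0$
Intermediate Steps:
$N = 150$ ($N = 2 \left(\left(-5\right)^{2} - -50\right) = 2 \left(25 + 50\right) = 2 \cdot 75 = 150$)
$t{\left(V,G \right)} = - \frac{449}{450}$ ($t{\left(V,G \right)} = -1 + \frac{1}{3 \cdot 150} = -1 + \frac{1}{3} \cdot \frac{1}{150} = -1 + \frac{1}{450} = - \frac{449}{450}$)
$\left(\left(\left(7190 - 8061\right) + t{\left(27,-97 \right)}\right) - 13214\right) + w = \left(\left(\left(7190 - 8061\right) - \frac{449}{450}\right) - 13214\right) + 10243 = \left(\left(-871 - \frac{449}{450}\right) - 13214\right) + 10243 = \left(- \frac{392399}{450} - 13214\right) + 10243 = - \frac{6338699}{450} + 10243 = - \frac{1729349}{450}$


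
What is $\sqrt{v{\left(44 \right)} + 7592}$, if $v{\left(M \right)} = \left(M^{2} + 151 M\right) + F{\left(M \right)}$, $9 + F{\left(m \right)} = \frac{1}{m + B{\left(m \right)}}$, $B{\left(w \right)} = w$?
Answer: $\frac{\sqrt{31291590}}{44} \approx 127.13$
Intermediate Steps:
$F{\left(m \right)} = -9 + \frac{1}{2 m}$ ($F{\left(m \right)} = -9 + \frac{1}{m + m} = -9 + \frac{1}{2 m}$)
$v{\left(M \right)} = -9 + M^{2} + \frac{1}{2 M} + 151 M$ ($v{\left(M \right)} = \left(M^{2} + 151 M\right) - \left(9 - \frac{1}{2 M}\right) = -9 + M^{2} + \frac{1}{2 M} + 151 M$)
$\sqrt{v{\left(44 \right)} + 7592} = \sqrt{\left(-9 + 44^{2} + \frac{1}{2 \cdot 44} + 151 \cdot 44\right) + 7592} = \sqrt{\left(-9 + 1936 + \frac{1}{2} \cdot \frac{1}{44} + 6644\right) + 7592} = \sqrt{\left(-9 + 1936 + \frac{1}{88} + 6644\right) + 7592} = \sqrt{\frac{754249}{88} + 7592} = \sqrt{\frac{1422345}{88}} = \frac{\sqrt{31291590}}{44}$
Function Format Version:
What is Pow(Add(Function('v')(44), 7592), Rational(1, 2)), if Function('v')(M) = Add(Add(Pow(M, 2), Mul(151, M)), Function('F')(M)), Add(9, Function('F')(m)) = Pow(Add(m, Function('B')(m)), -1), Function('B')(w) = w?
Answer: Mul(Rational(1, 44), Pow(31291590, Rational(1, 2))) ≈ 127.13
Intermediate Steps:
Function('F')(m) = Add(-9, Mul(Rational(1, 2), Pow(m, -1))) (Function('F')(m) = Add(-9, Pow(Add(m, m), -1)) = Add(-9, Pow(Mul(2, m), -1)) = Add(-9, Mul(Rational(1, 2), Pow(m, -1))))
Function('v')(M) = Add(-9, Pow(M, 2), Mul(Rational(1, 2), Pow(M, -1)), Mul(151, M)) (Function('v')(M) = Add(Add(Pow(M, 2), Mul(151, M)), Add(-9, Mul(Rational(1, 2), Pow(M, -1)))) = Add(-9, Pow(M, 2), Mul(Rational(1, 2), Pow(M, -1)), Mul(151, M)))
Pow(Add(Function('v')(44), 7592), Rational(1, 2)) = Pow(Add(Add(-9, Pow(44, 2), Mul(Rational(1, 2), Pow(44, -1)), Mul(151, 44)), 7592), Rational(1, 2)) = Pow(Add(Add(-9, 1936, Mul(Rational(1, 2), Rational(1, 44)), 6644), 7592), Rational(1, 2)) = Pow(Add(Add(-9, 1936, Rational(1, 88), 6644), 7592), Rational(1, 2)) = Pow(Add(Rational(754249, 88), 7592), Rational(1, 2)) = Pow(Rational(1422345, 88), Rational(1, 2)) = Mul(Rational(1, 44), Pow(31291590, Rational(1, 2)))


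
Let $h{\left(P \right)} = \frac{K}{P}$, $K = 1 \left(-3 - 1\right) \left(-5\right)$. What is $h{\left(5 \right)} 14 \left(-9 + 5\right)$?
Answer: $-224$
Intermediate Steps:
$K = 20$ ($K = 1 \left(\left(-4\right) \left(-5\right)\right) = 1 \cdot 20 = 20$)
$h{\left(P \right)} = \frac{20}{P}$
$h{\left(5 \right)} 14 \left(-9 + 5\right) = \frac{20}{5} \cdot 14 \left(-9 + 5\right) = 20 \cdot \frac{1}{5} \cdot 14 \left(-4\right) = 4 \cdot 14 \left(-4\right) = 56 \left(-4\right) = -224$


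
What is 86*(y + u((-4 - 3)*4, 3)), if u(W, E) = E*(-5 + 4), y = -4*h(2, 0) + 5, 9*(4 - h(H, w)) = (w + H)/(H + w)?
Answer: -10492/9 ≈ -1165.8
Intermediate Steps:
h(H, w) = 35/9 (h(H, w) = 4 - (w + H)/(9*(H + w)) = 4 - (H + w)/(9*(H + w)) = 4 - ⅑*1 = 4 - ⅑ = 35/9)
y = -95/9 (y = -4*35/9 + 5 = -140/9 + 5 = -95/9 ≈ -10.556)
u(W, E) = -E (u(W, E) = E*(-1) = -E)
86*(y + u((-4 - 3)*4, 3)) = 86*(-95/9 - 1*3) = 86*(-95/9 - 3) = 86*(-122/9) = -10492/9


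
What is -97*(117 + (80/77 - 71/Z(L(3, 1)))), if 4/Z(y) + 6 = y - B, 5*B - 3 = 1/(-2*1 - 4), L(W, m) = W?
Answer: -162537953/9240 ≈ -17591.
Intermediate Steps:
B = 17/30 (B = ⅗ + 1/(5*(-2*1 - 4)) = ⅗ + 1/(5*(-2 - 4)) = ⅗ + (⅕)/(-6) = ⅗ + (⅕)*(-⅙) = ⅗ - 1/30 = 17/30 ≈ 0.56667)
Z(y) = 4/(-197/30 + y) (Z(y) = 4/(-6 + (y - 1*17/30)) = 4/(-6 + (y - 17/30)) = 4/(-6 + (-17/30 + y)) = 4/(-197/30 + y))
-97*(117 + (80/77 - 71/Z(L(3, 1)))) = -97*(117 + (80/77 - 71/(120/(-197 + 30*3)))) = -97*(117 + (80*(1/77) - 71/(120/(-197 + 90)))) = -97*(117 + (80/77 - 71/(120/(-107)))) = -97*(117 + (80/77 - 71/(120*(-1/107)))) = -97*(117 + (80/77 - 71/(-120/107))) = -97*(117 + (80/77 - 71*(-107/120))) = -97*(117 + (80/77 + 7597/120)) = -97*(117 + 594569/9240) = -97*1675649/9240 = -162537953/9240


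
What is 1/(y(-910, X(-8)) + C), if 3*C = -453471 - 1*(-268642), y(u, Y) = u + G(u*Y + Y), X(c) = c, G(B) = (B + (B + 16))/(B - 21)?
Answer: -2417/151105181 ≈ -1.5995e-5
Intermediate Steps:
G(B) = (16 + 2*B)/(-21 + B) (G(B) = (B + (16 + B))/(-21 + B) = (16 + 2*B)/(-21 + B))
y(u, Y) = u + 2*(8 + Y + Y*u)/(-21 + Y + Y*u) (y(u, Y) = u + 2*(8 + (u*Y + Y))/(-21 + (u*Y + Y)) = u + 2*(8 + (Y*u + Y))/(-21 + (Y*u + Y)) = u + 2*(8 + (Y + Y*u))/(-21 + (Y + Y*u)) = u + 2*(8 + Y + Y*u)/(-21 + Y + Y*u))
C = -184829/3 (C = (-453471 - 1*(-268642))/3 = (-453471 + 268642)/3 = (⅓)*(-184829) = -184829/3 ≈ -61610.)
1/(y(-910, X(-8)) + C) = 1/((16 - 910*(-21 - 8*(1 - 910)) + 2*(-8)*(1 - 910))/(-21 - 8*(1 - 910)) - 184829/3) = 1/((16 - 910*(-21 - 8*(-909)) + 2*(-8)*(-909))/(-21 - 8*(-909)) - 184829/3) = 1/((16 - 910*(-21 + 7272) + 14544)/(-21 + 7272) - 184829/3) = 1/((16 - 910*7251 + 14544)/7251 - 184829/3) = 1/((16 - 6598410 + 14544)/7251 - 184829/3) = 1/((1/7251)*(-6583850) - 184829/3) = 1/(-6583850/7251 - 184829/3) = 1/(-151105181/2417) = -2417/151105181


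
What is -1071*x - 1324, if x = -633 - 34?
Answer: 713033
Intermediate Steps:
x = -667
-1071*x - 1324 = -1071*(-667) - 1324 = 714357 - 1324 = 713033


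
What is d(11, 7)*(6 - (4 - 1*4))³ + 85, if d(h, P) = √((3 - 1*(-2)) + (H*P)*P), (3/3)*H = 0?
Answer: 85 + 216*√5 ≈ 567.99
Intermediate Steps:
H = 0
d(h, P) = √5 (d(h, P) = √((3 - 1*(-2)) + (0*P)*P) = √((3 + 2) + 0*P) = √(5 + 0) = √5)
d(11, 7)*(6 - (4 - 1*4))³ + 85 = √5*(6 - (4 - 1*4))³ + 85 = √5*(6 - (4 - 4))³ + 85 = √5*(6 - 1*0)³ + 85 = √5*(6 + 0)³ + 85 = √5*6³ + 85 = √5*216 + 85 = 216*√5 + 85 = 85 + 216*√5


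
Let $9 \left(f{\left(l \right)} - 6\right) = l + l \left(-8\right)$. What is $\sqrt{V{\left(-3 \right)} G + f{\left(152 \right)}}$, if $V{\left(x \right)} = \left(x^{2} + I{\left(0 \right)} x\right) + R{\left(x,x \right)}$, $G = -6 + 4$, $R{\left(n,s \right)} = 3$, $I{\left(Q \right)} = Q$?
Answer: $\frac{i \sqrt{1226}}{3} \approx 11.671 i$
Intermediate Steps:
$G = -2$
$f{\left(l \right)} = 6 - \frac{7 l}{9}$ ($f{\left(l \right)} = 6 + \frac{l + l \left(-8\right)}{9} = 6 + \frac{l - 8 l}{9} = 6 + \frac{\left(-7\right) l}{9} = 6 - \frac{7 l}{9}$)
$V{\left(x \right)} = 3 + x^{2}$ ($V{\left(x \right)} = \left(x^{2} + 0 x\right) + 3 = \left(x^{2} + 0\right) + 3 = x^{2} + 3 = 3 + x^{2}$)
$\sqrt{V{\left(-3 \right)} G + f{\left(152 \right)}} = \sqrt{\left(3 + \left(-3\right)^{2}\right) \left(-2\right) + \left(6 - \frac{1064}{9}\right)} = \sqrt{\left(3 + 9\right) \left(-2\right) + \left(6 - \frac{1064}{9}\right)} = \sqrt{12 \left(-2\right) - \frac{1010}{9}} = \sqrt{-24 - \frac{1010}{9}} = \sqrt{- \frac{1226}{9}} = \frac{i \sqrt{1226}}{3}$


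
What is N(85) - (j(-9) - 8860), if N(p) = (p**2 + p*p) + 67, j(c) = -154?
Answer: 23531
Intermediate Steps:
N(p) = 67 + 2*p**2 (N(p) = (p**2 + p**2) + 67 = 2*p**2 + 67 = 67 + 2*p**2)
N(85) - (j(-9) - 8860) = (67 + 2*85**2) - (-154 - 8860) = (67 + 2*7225) - 1*(-9014) = (67 + 14450) + 9014 = 14517 + 9014 = 23531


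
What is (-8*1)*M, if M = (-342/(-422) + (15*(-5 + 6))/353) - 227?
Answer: 134752904/74483 ≈ 1809.2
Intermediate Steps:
M = -16844113/74483 (M = (-342*(-1/422) + (15*1)*(1/353)) - 227 = (171/211 + 15*(1/353)) - 227 = (171/211 + 15/353) - 227 = 63528/74483 - 227 = -16844113/74483 ≈ -226.15)
(-8*1)*M = -8*1*(-16844113/74483) = -8*(-16844113/74483) = 134752904/74483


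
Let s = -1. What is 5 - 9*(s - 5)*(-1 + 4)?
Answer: 167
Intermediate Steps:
5 - 9*(s - 5)*(-1 + 4) = 5 - 9*(-1 - 5)*(-1 + 4) = 5 - (-54)*3 = 5 - 9*(-18) = 5 + 162 = 167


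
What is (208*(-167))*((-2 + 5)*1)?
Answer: -104208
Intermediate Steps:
(208*(-167))*((-2 + 5)*1) = -104208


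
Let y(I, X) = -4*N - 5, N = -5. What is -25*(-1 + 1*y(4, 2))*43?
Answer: -15050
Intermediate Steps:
y(I, X) = 15 (y(I, X) = -4*(-5) - 5 = 20 - 5 = 15)
-25*(-1 + 1*y(4, 2))*43 = -25*(-1 + 1*15)*43 = -25*(-1 + 15)*43 = -25*14*43 = -350*43 = -15050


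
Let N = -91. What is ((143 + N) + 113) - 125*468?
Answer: -58335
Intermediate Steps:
((143 + N) + 113) - 125*468 = ((143 - 91) + 113) - 125*468 = (52 + 113) - 58500 = 165 - 58500 = -58335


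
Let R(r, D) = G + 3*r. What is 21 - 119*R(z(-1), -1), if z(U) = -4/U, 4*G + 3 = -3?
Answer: -2457/2 ≈ -1228.5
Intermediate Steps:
G = -3/2 (G = -¾ + (¼)*(-3) = -¾ - ¾ = -3/2 ≈ -1.5000)
R(r, D) = -3/2 + 3*r
21 - 119*R(z(-1), -1) = 21 - 119*(-3/2 + 3*(-4/(-1))) = 21 - 119*(-3/2 + 3*(-4*(-1))) = 21 - 119*(-3/2 + 3*4) = 21 - 119*(-3/2 + 12) = 21 - 119*21/2 = 21 - 2499/2 = -2457/2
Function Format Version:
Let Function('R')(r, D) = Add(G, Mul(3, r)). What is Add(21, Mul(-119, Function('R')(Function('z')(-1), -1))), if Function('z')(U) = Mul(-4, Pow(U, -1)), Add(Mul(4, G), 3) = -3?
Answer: Rational(-2457, 2) ≈ -1228.5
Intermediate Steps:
G = Rational(-3, 2) (G = Add(Rational(-3, 4), Mul(Rational(1, 4), -3)) = Add(Rational(-3, 4), Rational(-3, 4)) = Rational(-3, 2) ≈ -1.5000)
Function('R')(r, D) = Add(Rational(-3, 2), Mul(3, r))
Add(21, Mul(-119, Function('R')(Function('z')(-1), -1))) = Add(21, Mul(-119, Add(Rational(-3, 2), Mul(3, Mul(-4, Pow(-1, -1)))))) = Add(21, Mul(-119, Add(Rational(-3, 2), Mul(3, Mul(-4, -1))))) = Add(21, Mul(-119, Add(Rational(-3, 2), Mul(3, 4)))) = Add(21, Mul(-119, Add(Rational(-3, 2), 12))) = Add(21, Mul(-119, Rational(21, 2))) = Add(21, Rational(-2499, 2)) = Rational(-2457, 2)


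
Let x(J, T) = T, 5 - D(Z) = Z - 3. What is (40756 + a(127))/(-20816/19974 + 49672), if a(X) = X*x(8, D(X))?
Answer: 256096641/496063856 ≈ 0.51626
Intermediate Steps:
D(Z) = 8 - Z (D(Z) = 5 - (Z - 3) = 5 - (-3 + Z) = 5 + (3 - Z) = 8 - Z)
a(X) = X*(8 - X)
(40756 + a(127))/(-20816/19974 + 49672) = (40756 + 127*(8 - 1*127))/(-20816/19974 + 49672) = (40756 + 127*(8 - 127))/(-20816*1/19974 + 49672) = (40756 + 127*(-119))/(-10408/9987 + 49672) = (40756 - 15113)/(496063856/9987) = 25643*(9987/496063856) = 256096641/496063856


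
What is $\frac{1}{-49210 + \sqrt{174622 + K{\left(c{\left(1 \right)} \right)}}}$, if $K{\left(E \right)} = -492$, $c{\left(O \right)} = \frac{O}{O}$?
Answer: $- \frac{4921}{242144997} - \frac{\sqrt{174130}}{2421449970} \approx -2.0495 \cdot 10^{-5}$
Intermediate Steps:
$c{\left(O \right)} = 1$
$\frac{1}{-49210 + \sqrt{174622 + K{\left(c{\left(1 \right)} \right)}}} = \frac{1}{-49210 + \sqrt{174622 - 492}} = \frac{1}{-49210 + \sqrt{174130}}$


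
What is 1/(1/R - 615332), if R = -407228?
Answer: -407228/250580419697 ≈ -1.6251e-6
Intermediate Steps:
1/(1/R - 615332) = 1/(1/(-407228) - 615332) = 1/(-1/407228 - 615332) = 1/(-250580419697/407228) = -407228/250580419697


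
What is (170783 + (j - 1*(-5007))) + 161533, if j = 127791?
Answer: 465114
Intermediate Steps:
(170783 + (j - 1*(-5007))) + 161533 = (170783 + (127791 - 1*(-5007))) + 161533 = (170783 + (127791 + 5007)) + 161533 = (170783 + 132798) + 161533 = 303581 + 161533 = 465114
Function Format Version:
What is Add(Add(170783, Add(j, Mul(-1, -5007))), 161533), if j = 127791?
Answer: 465114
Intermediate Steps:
Add(Add(170783, Add(j, Mul(-1, -5007))), 161533) = Add(Add(170783, Add(127791, Mul(-1, -5007))), 161533) = Add(Add(170783, Add(127791, 5007)), 161533) = Add(Add(170783, 132798), 161533) = Add(303581, 161533) = 465114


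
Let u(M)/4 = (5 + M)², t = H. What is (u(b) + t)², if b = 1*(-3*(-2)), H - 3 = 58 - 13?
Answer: 283024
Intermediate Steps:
H = 48 (H = 3 + (58 - 13) = 3 + 45 = 48)
t = 48
b = 6 (b = 1*6 = 6)
u(M) = 4*(5 + M)²
(u(b) + t)² = (4*(5 + 6)² + 48)² = (4*11² + 48)² = (4*121 + 48)² = (484 + 48)² = 532² = 283024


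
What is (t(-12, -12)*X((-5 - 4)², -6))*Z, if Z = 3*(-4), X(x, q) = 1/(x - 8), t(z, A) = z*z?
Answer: -1728/73 ≈ -23.671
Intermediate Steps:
t(z, A) = z²
X(x, q) = 1/(-8 + x)
Z = -12
(t(-12, -12)*X((-5 - 4)², -6))*Z = ((-12)²/(-8 + (-5 - 4)²))*(-12) = (144/(-8 + (-9)²))*(-12) = (144/(-8 + 81))*(-12) = (144/73)*(-12) = -1728/73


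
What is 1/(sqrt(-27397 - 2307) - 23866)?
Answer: -11933/284807830 - I*sqrt(7426)/284807830 ≈ -4.1898e-5 - 3.0257e-7*I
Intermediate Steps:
1/(sqrt(-27397 - 2307) - 23866) = 1/(sqrt(-29704) - 23866) = 1/(2*I*sqrt(7426) - 23866) = 1/(-23866 + 2*I*sqrt(7426))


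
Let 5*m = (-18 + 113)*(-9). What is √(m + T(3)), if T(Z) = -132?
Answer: I*√303 ≈ 17.407*I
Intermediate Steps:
m = -171 (m = ((-18 + 113)*(-9))/5 = (95*(-9))/5 = (⅕)*(-855) = -171)
√(m + T(3)) = √(-171 - 132) = √(-303) = I*√303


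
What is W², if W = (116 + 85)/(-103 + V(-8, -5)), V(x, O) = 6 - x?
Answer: 40401/7921 ≈ 5.1005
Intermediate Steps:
W = -201/89 (W = (116 + 85)/(-103 + (6 - 1*(-8))) = 201/(-103 + (6 + 8)) = 201/(-103 + 14) = 201/(-89) = 201*(-1/89) = -201/89 ≈ -2.2584)
W² = (-201/89)² = 40401/7921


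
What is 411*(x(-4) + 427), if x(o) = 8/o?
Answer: 174675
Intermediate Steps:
411*(x(-4) + 427) = 411*(8/(-4) + 427) = 411*(8*(-¼) + 427) = 411*(-2 + 427) = 411*425 = 174675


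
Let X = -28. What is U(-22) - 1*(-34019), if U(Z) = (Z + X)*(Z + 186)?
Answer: 25819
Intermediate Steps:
U(Z) = (-28 + Z)*(186 + Z) (U(Z) = (Z - 28)*(Z + 186) = (-28 + Z)*(186 + Z))
U(-22) - 1*(-34019) = (-5208 + (-22)² + 158*(-22)) - 1*(-34019) = (-5208 + 484 - 3476) + 34019 = -8200 + 34019 = 25819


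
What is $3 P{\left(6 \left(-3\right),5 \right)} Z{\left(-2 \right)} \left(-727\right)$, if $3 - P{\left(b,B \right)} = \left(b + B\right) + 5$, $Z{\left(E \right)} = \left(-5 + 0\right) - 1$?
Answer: $143946$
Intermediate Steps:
$Z{\left(E \right)} = -6$ ($Z{\left(E \right)} = -5 - 1 = -6$)
$P{\left(b,B \right)} = -2 - B - b$ ($P{\left(b,B \right)} = 3 - \left(\left(b + B\right) + 5\right) = 3 - \left(\left(B + b\right) + 5\right) = 3 - \left(5 + B + b\right) = -2 - B - b$)
$3 P{\left(6 \left(-3\right),5 \right)} Z{\left(-2 \right)} \left(-727\right) = 3 \left(-2 - 5 - 6 \left(-3\right)\right) \left(-6\right) \left(-727\right) = 3 \left(-2 - 5 - -18\right) \left(-6\right) \left(-727\right) = 3 \left(-2 - 5 + 18\right) \left(-6\right) \left(-727\right) = 3 \cdot 11 \left(-6\right) \left(-727\right) = 33 \left(-6\right) \left(-727\right) = \left(-198\right) \left(-727\right) = 143946$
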